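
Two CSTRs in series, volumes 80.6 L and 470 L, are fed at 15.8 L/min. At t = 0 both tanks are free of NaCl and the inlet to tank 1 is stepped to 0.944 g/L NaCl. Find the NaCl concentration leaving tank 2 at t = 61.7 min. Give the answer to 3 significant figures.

0.801 g/L

Species balance on tank i: dCᵢ/dt = (Cᵢ₋₁ − Cᵢ)/τᵢ with τᵢ = Vᵢ/Q.
τ₁ = 80.6/15.8 = 5.1013 min; τ₂ = 470/15.8 = 29.747 min.
Tank 1: C₁ = C_in(1 − e^(−t/τ₁)). Tank 2 (τ₁ ≠ τ₂): C₂ = C_in[1 − (τ₁ e^(−t/τ₁) − τ₂ e^(−t/τ₂))/(τ₁ − τ₂)].
At t = 61.7: e^(−t/τ₁) = 5.5872e-06, e^(−t/τ₂) = 0.12566.
C₂ = 0.944·[1 − (5.1013·5.5872e-06 − 29.747·0.12566)/(-24.646)] = 0.944·0.84833 = 0.80082 g/L.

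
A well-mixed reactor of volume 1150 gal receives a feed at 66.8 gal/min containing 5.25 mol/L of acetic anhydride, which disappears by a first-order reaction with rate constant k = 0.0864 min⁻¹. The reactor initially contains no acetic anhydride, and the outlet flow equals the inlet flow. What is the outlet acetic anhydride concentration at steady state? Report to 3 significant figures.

2.11 mol/L

Species balance: V dC/dt = Q C_in − Q C − k V C.
At steady state: 0 = Q C_in − (Q + kV) C_ss, so C_ss = Q C_in/(Q + kV).
C_ss = 66.8·5.25/(66.8 + 0.0864·1150) = 350.70/166.16 = 2.1106 mol/L.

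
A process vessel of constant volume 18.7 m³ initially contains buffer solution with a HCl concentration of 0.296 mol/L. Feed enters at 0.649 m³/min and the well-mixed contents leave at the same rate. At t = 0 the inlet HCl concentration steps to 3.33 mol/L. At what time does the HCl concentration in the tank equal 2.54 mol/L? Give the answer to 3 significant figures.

38.8 min

Species balance: V dC/dt = Q(C_in − C) ⇒ τ = V/Q = 28.814 min.
C(t) = C_in + (C₀ − C_in) e^(−t/τ). Set C = 2.54 and solve for t:
e^(−t/τ) = (C − C_in)/(C₀ − C_in) = (2.54 − 3.33)/(0.296 − 3.33) = 0.26038
t = −τ ln(…) = 28.814 × 1.3456 = 38.772 min.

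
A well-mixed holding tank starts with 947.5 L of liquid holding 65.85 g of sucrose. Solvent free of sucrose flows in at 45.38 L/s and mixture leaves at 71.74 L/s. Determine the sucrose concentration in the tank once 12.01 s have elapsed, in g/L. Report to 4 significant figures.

0.03451 g/L

Total volume: dV/dt = Q_in − Q_out = -26.3600 L/s, so V(t) = 947.5 − 26.3600 t and V(12.01) = 630.916 L.
Solute balance: dm/dt = 0 − Q_out C = −Q_out m/V(t).
dm/m = −Q_out dt/(V₀ − 26.3600 t); integrating gives ln(m/m₀) = −(Q_out/(Q_in−Q_out)) ln(V/V₀).
m = m₀ (V₀/V)^(Q_out/(Q_in−Q_out)) = 65.85 × (947.5/630.916)^(-2.72155) = 21.7726 g.
C = m/V = 21.7726/630.916 = 0.0345095 g/L.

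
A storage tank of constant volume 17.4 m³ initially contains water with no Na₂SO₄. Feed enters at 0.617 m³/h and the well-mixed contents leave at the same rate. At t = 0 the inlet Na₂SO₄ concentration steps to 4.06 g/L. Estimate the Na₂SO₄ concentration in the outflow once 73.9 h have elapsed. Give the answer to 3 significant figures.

3.76 g/L

Unsteady species balance (constant V, well mixed): V dC/dt = Q(C_in − C).
So dC/dt = (C_in − C)/τ with τ = V/Q = 17.4/0.617 = 28.201 h.
Integrating: C(t) = C_in + (C₀ − C_in) e^(−t/τ).
C(73.9) = 4.06 + (0 − 4.06)·e^(−73.9/28.201) = 4.06 + (-4.0600)·0.072768 = 3.7646 g/L.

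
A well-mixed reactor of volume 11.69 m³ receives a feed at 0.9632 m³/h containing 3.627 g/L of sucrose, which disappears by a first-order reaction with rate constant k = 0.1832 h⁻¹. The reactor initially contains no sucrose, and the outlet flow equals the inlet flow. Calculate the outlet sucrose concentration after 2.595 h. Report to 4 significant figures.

Species balance: V dC/dt = Q C_in − Q C − k V C.
This is linear with rate a = Q/V + k = 0.265595 h⁻¹.
C_ss = Q C_in/(Q + kV) = 1.12520 g/L; C(t) = C_ss + (C₀ − C_ss) e^(−a t).
C(2.595) = 1.12520 + (-1.12520)·e^(−0.265595·2.595) = 1.12520 + (-1.12520)·0.501968 = 0.560385 g/L.

0.5604 g/L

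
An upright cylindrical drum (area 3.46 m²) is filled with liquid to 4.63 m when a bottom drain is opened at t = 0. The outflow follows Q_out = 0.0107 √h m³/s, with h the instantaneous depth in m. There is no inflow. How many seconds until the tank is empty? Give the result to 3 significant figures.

A dh/dt = −Q_out = −0.0107 √h.
Separate and integrate: 2(√h − √h₀) = −(0.0107/A) t.
Set h = 0: 2√h₀ = (0.0107/A) t_empty ⇒ t_empty = 2A√h₀/0.0107.
t_empty = 2·3.46·√4.63/0.0107 = 6.9200·2.1517/0.0107 = 1391.6 s.

1390 s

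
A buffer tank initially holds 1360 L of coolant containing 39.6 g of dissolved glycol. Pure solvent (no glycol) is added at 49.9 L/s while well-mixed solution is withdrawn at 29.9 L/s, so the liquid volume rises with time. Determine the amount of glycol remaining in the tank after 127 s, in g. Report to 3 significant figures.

8.20 g

Let m(t) be the amount of glycol. Volume: V(t) = V₀ + (Q_in − Q_out) t = 1360 + 20.000 t; V(127) = 3900.0 L.
Solute balance: dm/dt = 0 − Q_out C = −Q_out m/V(t).
Separate: dm/m = −Q_out dt/V(t) ⇒ ln(m/m₀) = −(Q_out/(Q_in−Q_out)) ln(V/V₀).
m = m₀ (V₀/V)^(Q_out/(Q_in−Q_out)) = 39.6 × (1360/3900.0)^(1.4950) = 8.1977 g.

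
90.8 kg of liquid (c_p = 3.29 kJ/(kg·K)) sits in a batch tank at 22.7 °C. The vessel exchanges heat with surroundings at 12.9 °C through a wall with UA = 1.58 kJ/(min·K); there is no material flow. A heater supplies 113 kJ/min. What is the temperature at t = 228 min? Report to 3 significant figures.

M c_p dT/dt = −UA(T − T_amb) + Q̇.
dT/dt = (T_ss − T)/τ with T_ss = T_amb + Q̇/UA = 12.9 + 113/1.58 = 84.419 °C, τ = M c_p/UA = 90.8·3.29/1.58 = 189.07 min.
Solution: T(t) = T_ss + (T₀ − T_ss) e^(−t/τ).
T(228) = 84.419 + (-61.719)·0.29942 = 65.939 °C.

65.9 °C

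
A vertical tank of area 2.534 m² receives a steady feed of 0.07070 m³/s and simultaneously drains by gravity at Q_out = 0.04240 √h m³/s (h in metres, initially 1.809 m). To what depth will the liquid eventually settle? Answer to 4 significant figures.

2.780 m

Accumulation of liquid (constant cross-section A): A dh/dt = Q_in − 0.04240 √h. At steady state dh/dt = 0:
Q_in = 0.04240 √h_ss ⇒ √h_ss = 0.07070/0.04240 = 1.66745.
h_ss = 1.66745² = 2.78040 m. (Since h₀ = 1.809 m < h_ss, the level will rise toward this value.)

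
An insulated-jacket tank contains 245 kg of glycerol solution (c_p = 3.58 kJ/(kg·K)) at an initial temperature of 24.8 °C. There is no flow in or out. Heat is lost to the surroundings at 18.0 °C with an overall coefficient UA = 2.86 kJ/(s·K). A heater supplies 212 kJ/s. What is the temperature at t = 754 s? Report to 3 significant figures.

M c_p dT/dt = −UA(T − T_amb) + Q̇.
dT/dt = (T_ss − T)/τ with T_ss = T_amb + Q̇/UA = 18.0 + 212/2.86 = 92.126 °C, τ = M c_p/UA = 245·3.58/2.86 = 306.68 s.
This is linear first-order; T(t) = T_ss + (T₀ − T_ss) e^(−t/τ).
T(754) = 92.126 + (-67.326)·0.085554 = 86.366 °C.

86.4 °C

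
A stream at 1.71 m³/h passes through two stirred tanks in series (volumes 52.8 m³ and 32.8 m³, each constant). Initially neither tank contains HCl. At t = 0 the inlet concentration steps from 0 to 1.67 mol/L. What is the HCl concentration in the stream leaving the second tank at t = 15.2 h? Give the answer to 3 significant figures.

Each tank obeys Vᵢ dCᵢ/dt = Q(Cᵢ₋₁ − Cᵢ), so τᵢ = Vᵢ/Q.
τ₁ = 52.8/1.71 = 30.877 h; τ₂ = 32.8/1.71 = 19.181 h.
Solving the cascade with C₁(0)=C₂(0)=0 gives C₂(t) = C_in[1 − (τ₁ e^(−t/τ₁) − τ₂ e^(−t/τ₂))/(τ₁ − τ₂)].
At t = 15.2: e^(−t/τ₁) = 0.61124, e^(−t/τ₂) = 0.45274.
C₂ = 1.67·[1 − (30.877·0.61124 − 19.181·0.45274)/(11.696)] = 1.67·0.12883 = 0.21515 mol/L.

0.215 mol/L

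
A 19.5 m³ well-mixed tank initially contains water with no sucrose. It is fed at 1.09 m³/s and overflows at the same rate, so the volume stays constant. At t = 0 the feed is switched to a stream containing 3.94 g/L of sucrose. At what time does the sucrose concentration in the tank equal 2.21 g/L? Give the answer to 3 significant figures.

14.7 s

Species balance: V dC/dt = Q(C_in − C) ⇒ τ = V/Q = 17.890 s.
C(t) = C_in + (C₀ − C_in) e^(−t/τ). Set C = 2.21 and solve for t:
e^(−t/τ) = (C − C_in)/(C₀ − C_in) = (2.21 − 3.94)/(0 − 3.94) = 0.43909
t = −τ ln(…) = 17.890 × 0.82306 = 14.724 s.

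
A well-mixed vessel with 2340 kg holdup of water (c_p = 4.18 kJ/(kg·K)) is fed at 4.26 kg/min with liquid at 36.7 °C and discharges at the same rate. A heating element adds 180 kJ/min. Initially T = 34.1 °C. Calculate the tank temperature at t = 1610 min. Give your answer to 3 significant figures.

M c_p dT/dt = ṁ c_p (T_in − T) + Q̇.
τ = M/ṁ = 549.30 min; T_ss = T_in + Q̇/(ṁ c_p) = 36.7 + 180/(4.26·4.18) = 46.808 °C.
This is linear first-order; T(t) = T_ss + (T₀ − T_ss) e^(−t/τ).
T(1610) = 46.808 + (-12.708)·e^(−1610/549.30) = 46.808 + (-12.708)·0.053342 = 46.131 °C.

46.1 °C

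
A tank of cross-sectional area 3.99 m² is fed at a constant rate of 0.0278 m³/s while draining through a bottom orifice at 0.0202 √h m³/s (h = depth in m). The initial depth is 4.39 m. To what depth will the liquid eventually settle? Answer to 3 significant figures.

1.89 m

A dh/dt = Q_in − 0.0202 √h. Steady state requires inflow = outflow:
Q_in = 0.0202 √h_ss ⇒ √h_ss = 0.0278/0.0202 = 1.3762.
h_ss = 1.3762² = 1.8940 m. (Since h₀ = 4.39 m > h_ss, the level will fall toward this value.)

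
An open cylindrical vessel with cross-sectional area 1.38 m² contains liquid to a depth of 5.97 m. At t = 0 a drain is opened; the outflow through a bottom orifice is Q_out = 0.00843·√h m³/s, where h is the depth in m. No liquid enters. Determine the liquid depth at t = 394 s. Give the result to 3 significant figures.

Unsteady balance on liquid volume: A dh/dt = −0.00843 √h.
This is separable: 2 d(√h)/dt = −0.00843/A, so √h = √h₀ − (0.00843/(2A)) t.
√h = √5.97 − 0.00843·394/(2·1.38) = 2.4434 − 1.2034 = 1.2399.
h = 1.2399² = 1.5375 m.

1.54 m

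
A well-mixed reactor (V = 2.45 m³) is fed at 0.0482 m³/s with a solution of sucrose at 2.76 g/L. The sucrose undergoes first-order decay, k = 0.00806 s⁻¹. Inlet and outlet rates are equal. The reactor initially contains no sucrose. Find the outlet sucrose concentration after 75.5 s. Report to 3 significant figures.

1.72 g/L

Accumulation = in − out − consumed: V dC/dt = Q C_in − Q C − k V C.
This is linear with rate a = Q/V + k = 0.027733 s⁻¹.
C_ss = Q C_in/(Q + kV) = 1.9579 g/L; C(t) = C_ss + (C₀ − C_ss) e^(−a t).
C(75.5) = 1.9579 + (-1.9579)·e^(−0.027733·75.5) = 1.9579 + (-1.9579)·0.12321 = 1.7167 g/L.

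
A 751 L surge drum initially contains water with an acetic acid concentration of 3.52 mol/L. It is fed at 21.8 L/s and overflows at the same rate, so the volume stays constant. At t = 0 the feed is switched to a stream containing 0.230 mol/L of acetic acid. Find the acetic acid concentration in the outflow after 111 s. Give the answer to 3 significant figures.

0.361 mol/L

Mass balance on the solute (V constant): V dC/dt = Q(C_in − C).
So dC/dt = (C_in − C)/τ with τ = V/Q = 751/21.8 = 34.450 s.
This is linear first-order; C(t) = C_in + (C₀ − C_in) e^(−t/τ).
C(111) = 0.230 + (3.52 − 0.230)·e^(−111/34.450) = 0.230 + (3.2900)·0.039871 = 0.36118 mol/L.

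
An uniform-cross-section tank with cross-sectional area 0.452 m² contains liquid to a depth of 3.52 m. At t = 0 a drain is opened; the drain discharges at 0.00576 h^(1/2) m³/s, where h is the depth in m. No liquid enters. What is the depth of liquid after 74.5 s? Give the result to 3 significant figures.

A dh/dt = −Q_out = −0.00576 √h.
This is separable: 2 d(√h)/dt = −0.00576/A, so √h = √h₀ − (0.00576/(2A)) t.
√h = √3.52 − 0.00576·74.5/(2·0.452) = 1.8762 − 0.47469 = 1.4015.
h = 1.4015² = 1.9641 m.

1.96 m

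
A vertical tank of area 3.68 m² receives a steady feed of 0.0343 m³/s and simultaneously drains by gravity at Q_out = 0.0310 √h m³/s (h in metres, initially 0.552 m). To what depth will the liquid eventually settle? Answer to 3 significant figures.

A dh/dt = Q_in − 0.0310 √h. Steady state requires inflow = outflow:
Q_in = 0.0310 √h_ss ⇒ √h_ss = 0.0343/0.0310 = 1.1065.
h_ss = 1.1065² = 1.2242 m. (Since h₀ = 0.552 m < h_ss, the level will rise toward this value.)

1.22 m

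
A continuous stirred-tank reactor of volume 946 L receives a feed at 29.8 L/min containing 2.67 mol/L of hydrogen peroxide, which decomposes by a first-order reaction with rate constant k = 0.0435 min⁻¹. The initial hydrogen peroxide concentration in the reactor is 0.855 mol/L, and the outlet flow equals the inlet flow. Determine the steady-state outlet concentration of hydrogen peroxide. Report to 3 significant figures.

V dC/dt = Q(C_in − C) − k V C.
At steady state: 0 = Q C_in − (Q + kV) C_ss, so C_ss = Q C_in/(Q + kV).
C_ss = 29.8·2.67/(29.8 + 0.0435·946) = 79.566/70.951 = 1.1214 mol/L.

1.12 mol/L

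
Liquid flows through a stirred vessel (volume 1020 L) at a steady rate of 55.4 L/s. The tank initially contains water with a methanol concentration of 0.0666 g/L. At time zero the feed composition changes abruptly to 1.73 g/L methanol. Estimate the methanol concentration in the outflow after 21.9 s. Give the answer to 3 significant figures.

1.22 g/L

Species balance on the tank: V dC/dt = Q(C_in − C).
Time constant τ = V/Q = 1020/55.4 = 18.412 s.
C approaches C_in exponentially: C(t) = C_in + (C₀ − C_in) e^(−t/τ).
C(21.9) = 1.73 + (0.0666 − 1.73)·e^(−21.9/18.412) = 1.73 + (-1.6634)·0.30438 = 1.2237 g/L.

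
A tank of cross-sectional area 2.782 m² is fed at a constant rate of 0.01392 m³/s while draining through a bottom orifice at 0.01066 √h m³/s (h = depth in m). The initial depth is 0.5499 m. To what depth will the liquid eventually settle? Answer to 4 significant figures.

1.705 m

A dh/dt = Q_in − 0.01066 √h. Steady state requires inflow = outflow:
Q_in = 0.01066 √h_ss ⇒ √h_ss = 0.01392/0.01066 = 1.30582.
h_ss = 1.30582² = 1.70516 m. (Since h₀ = 0.5499 m < h_ss, the level will rise toward this value.)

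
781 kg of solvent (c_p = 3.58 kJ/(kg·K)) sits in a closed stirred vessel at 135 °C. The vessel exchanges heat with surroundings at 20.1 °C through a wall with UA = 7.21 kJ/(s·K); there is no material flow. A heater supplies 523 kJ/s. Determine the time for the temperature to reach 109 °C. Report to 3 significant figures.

Unsteady energy balance on the tank contents: M c_p dT/dt = −UA(T − T_amb) + Q̇.
τ = M c_p/UA = 387.79 s; T_ss = T_amb + Q̇/UA = 20.1 + 523/7.21 = 92.638 °C.
T(t) = T_ss + (T₀ − T_ss)e^(−t/τ); set T = 109:
t = −τ ln[(T − T_ss)/(T₀ − T_ss)] = −387.79 · ln(0.38624) = 368.90 s.

369 s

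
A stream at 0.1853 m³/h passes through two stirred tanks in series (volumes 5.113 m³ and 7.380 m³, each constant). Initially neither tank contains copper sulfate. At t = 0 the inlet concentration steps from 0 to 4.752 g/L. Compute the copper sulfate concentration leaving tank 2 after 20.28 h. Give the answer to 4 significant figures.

Time constants: τᵢ = Vᵢ/Q for each well-mixed tank.
τ₁ = 5.113/0.1853 = 27.5931 h; τ₂ = 7.380/0.1853 = 39.8273 h.
Tank 1: C₁ = C_in(1 − e^(−t/τ₁)). Tank 2 (τ₁ ≠ τ₂): C₂ = C_in[1 − (τ₁ e^(−t/τ₁) − τ₂ e^(−t/τ₂))/(τ₁ − τ₂)].
At t = 20.28: e^(−t/τ₁) = 0.479521, e^(−t/τ₂) = 0.600977.
C₂ = 4.752·[1 − (27.5931·0.479521 − 39.8273·0.600977)/(-12.2342)] = 4.752·0.125091 = 0.594434 g/L.

0.5944 g/L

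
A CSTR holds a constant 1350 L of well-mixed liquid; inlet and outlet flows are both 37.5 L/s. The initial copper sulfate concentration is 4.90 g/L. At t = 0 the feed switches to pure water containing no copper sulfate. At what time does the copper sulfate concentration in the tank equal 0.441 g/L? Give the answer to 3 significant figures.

86.7 s

Unsteady species balance (constant V, well mixed): V dC/dt = Q(C_in − C), so τ = V/Q = 36.000 s.
C(t) = C_in + (C₀ − C_in) e^(−t/τ). Set C = 0.441 and solve for t:
e^(−t/τ) = (C − C_in)/(C₀ − C_in) = (0.441 − 0)/(4.90 − 0) = 0.090000
t = −τ ln(…) = 36.000 × 2.4079 = 86.686 s.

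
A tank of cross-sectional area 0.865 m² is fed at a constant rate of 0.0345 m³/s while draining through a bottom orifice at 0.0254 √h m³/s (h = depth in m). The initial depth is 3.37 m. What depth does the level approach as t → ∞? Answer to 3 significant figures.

Volume balance on the tank: A dh/dt = Q_in − 0.0254 √h. At steady state dh/dt = 0:
Q_in = 0.0254 √h_ss ⇒ √h_ss = 0.0345/0.0254 = 1.3583.
h_ss = 1.3583² = 1.8449 m. (Since h₀ = 3.37 m > h_ss, the level will fall toward this value.)

1.84 m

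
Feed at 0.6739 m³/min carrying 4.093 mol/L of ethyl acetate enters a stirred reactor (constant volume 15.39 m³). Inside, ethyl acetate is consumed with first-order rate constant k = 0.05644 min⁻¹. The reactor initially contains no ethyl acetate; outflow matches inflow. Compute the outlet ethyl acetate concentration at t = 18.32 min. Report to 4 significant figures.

Accumulation = in − out − consumed: V dC/dt = Q C_in − Q C − k V C.
dC/dt = (Q/V) C_in − (Q/V + k) C; effective rate a = Q/V + k = 0.0437882 + 0.05644 = 0.100228 min⁻¹.
C_ss = Q C_in/(Q + kV) = 1.78817 mol/L; C(t) = C_ss + (C₀ − C_ss) e^(−a t).
C(18.32) = 1.78817 + (-1.78817)·e^(−0.100228·18.32) = 1.78817 + (-1.78817)·0.159425 = 1.50309 mol/L.

1.503 mol/L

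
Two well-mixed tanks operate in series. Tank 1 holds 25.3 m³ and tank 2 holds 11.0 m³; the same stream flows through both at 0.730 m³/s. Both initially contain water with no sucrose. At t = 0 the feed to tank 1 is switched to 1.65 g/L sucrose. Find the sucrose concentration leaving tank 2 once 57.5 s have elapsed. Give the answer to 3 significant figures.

1.12 g/L

Species balance on tank i: dCᵢ/dt = (Cᵢ₋₁ − Cᵢ)/τᵢ with τᵢ = Vᵢ/Q.
τ₁ = 25.3/0.730 = 34.658 s; τ₂ = 11.0/0.730 = 15.068 s.
Solving the cascade with C₁(0)=C₂(0)=0 gives C₂(t) = C_in[1 − (τ₁ e^(−t/τ₁) − τ₂ e^(−t/τ₂))/(τ₁ − τ₂)].
At t = 57.5: e^(−t/τ₁) = 0.19031, e^(−t/τ₂) = 0.022018.
C₂ = 1.65·[1 − (34.658·0.19031 − 15.068·0.022018)/(19.589)] = 1.65·0.68023 = 1.1224 g/L.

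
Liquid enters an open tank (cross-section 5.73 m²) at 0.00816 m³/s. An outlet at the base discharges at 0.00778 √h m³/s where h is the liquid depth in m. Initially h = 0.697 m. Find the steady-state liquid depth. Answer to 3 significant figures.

Accumulation of liquid (constant cross-section A): A dh/dt = Q_in − 0.00778 √h. At steady state dh/dt = 0:
Q_in = 0.00778 √h_ss ⇒ √h_ss = 0.00816/0.00778 = 1.0488.
h_ss = 1.0488² = 1.1001 m. (Since h₀ = 0.697 m < h_ss, the level will rise toward this value.)

1.10 m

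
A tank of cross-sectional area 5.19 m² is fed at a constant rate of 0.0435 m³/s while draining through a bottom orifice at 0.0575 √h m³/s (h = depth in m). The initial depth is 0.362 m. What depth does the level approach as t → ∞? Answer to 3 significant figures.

0.572 m

Level balance: A dh/dt = 0.0435 − 0.0575 √h. Setting dh/dt = 0:
Q_in = 0.0575 √h_ss ⇒ √h_ss = 0.0435/0.0575 = 0.75652.
h_ss = 0.75652² = 0.57233 m. (Since h₀ = 0.362 m < h_ss, the level will rise toward this value.)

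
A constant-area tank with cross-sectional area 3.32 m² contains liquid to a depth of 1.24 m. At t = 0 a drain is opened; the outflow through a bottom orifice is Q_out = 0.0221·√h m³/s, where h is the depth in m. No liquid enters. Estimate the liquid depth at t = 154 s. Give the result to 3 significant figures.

A dh/dt = −Q_out = −0.0221 √h.
Separate and integrate: 2(√h − √h₀) = −(0.0221/A) t.
√h = √1.24 − 0.0221·154/(2·3.32) = 1.1136 − 0.51256 = 0.60099.
h = 0.60099² = 0.36119 m.

0.361 m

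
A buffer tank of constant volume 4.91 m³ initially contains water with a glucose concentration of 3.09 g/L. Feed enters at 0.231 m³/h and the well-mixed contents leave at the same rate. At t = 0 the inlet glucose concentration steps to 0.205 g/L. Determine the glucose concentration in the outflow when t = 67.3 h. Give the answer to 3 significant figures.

0.327 g/L

Mass balance on the solute (V constant): V dC/dt = Q(C_in − C).
So dC/dt = (C_in − C)/τ with τ = V/Q = 4.91/0.231 = 21.255 h.
C approaches C_in exponentially: C(t) = C_in + (C₀ − C_in) e^(−t/τ).
C(67.3) = 0.205 + (3.09 − 0.205)·e^(−67.3/21.255) = 0.205 + (2.8850)·0.042161 = 0.32664 g/L.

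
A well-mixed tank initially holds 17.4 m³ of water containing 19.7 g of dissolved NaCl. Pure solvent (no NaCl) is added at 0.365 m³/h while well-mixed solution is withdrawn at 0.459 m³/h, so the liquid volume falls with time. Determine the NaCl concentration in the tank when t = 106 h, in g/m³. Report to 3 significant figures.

Total volume: dV/dt = Q_in − Q_out = -0.094000 m³/h, so V(t) = 17.4 − 0.094000 t and V(106) = 7.4360 m³.
Species balance (pure solvent in): dm/dt = −Q_out · m/V(t).
Separate: dm/m = −Q_out dt/V(t) ⇒ ln(m/m₀) = −(Q_out/(Q_in−Q_out)) ln(V/V₀).
m = m₀ (V₀/V)^(Q_out/(Q_in−Q_out)) = 19.7 × (17.4/7.4360)^(-4.8830) = 0.31019 g.
C = m/V = 0.31019/7.4360 = 0.041714 g/m³.

0.0417 g/m³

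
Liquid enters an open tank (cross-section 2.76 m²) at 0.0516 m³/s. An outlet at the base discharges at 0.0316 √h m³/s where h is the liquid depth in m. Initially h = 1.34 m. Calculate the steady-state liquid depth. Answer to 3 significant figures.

A dh/dt = Q_in − 0.0316 √h. Steady state requires inflow = outflow:
Q_in = 0.0316 √h_ss ⇒ √h_ss = 0.0516/0.0316 = 1.6329.
h_ss = 1.6329² = 2.6664 m. (Since h₀ = 1.34 m < h_ss, the level will rise toward this value.)

2.67 m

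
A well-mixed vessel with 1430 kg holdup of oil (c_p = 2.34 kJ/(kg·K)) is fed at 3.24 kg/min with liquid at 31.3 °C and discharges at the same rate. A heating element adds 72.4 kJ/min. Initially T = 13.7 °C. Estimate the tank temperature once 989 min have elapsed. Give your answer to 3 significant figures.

38.0 °C

M c_p dT/dt = ṁ c_p (T_in − T) + Q̇.
Rearrange: dT/dt = (T_ss − T)/τ with τ = M/ṁ = 441.36 min and T_ss = T_in + Q̇/(ṁ c_p) = 40.849 °C.
This is linear first-order; T(t) = T_ss + (T₀ − T_ss) e^(−t/τ).
T(989) = 40.849 + (-27.149)·e^(−989/441.36) = 40.849 + (-27.149)·0.10637 = 37.961 °C.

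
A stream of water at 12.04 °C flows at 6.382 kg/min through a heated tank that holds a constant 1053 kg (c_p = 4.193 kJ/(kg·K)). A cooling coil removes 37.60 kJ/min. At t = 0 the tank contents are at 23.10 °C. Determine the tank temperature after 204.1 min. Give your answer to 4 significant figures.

14.25 °C

M c_p dT/dt = ṁ c_p (T_in − T) − Q̇.
Rearrange: dT/dt = (T_ss − T)/τ with τ = M/ṁ = 164.995 min and T_ss = T_in − Q̇/(ṁ c_p) = 10.6349 °C.
Solution: T(t) = T_ss + (T₀ − T_ss) e^(−t/τ).
T(204.1) = 10.6349 + (12.4651)·e^(−204.1/164.995) = 10.6349 + (12.4651)·0.290252 = 14.2529 °C.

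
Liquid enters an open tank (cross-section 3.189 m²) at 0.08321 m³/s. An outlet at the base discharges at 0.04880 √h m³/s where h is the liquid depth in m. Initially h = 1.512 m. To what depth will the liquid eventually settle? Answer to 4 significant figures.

2.907 m

A dh/dt = Q_in − 0.04880 √h. Steady state requires inflow = outflow:
Q_in = 0.04880 √h_ss ⇒ √h_ss = 0.08321/0.04880 = 1.70512.
h_ss = 1.70512² = 2.90744 m. (Since h₀ = 1.512 m < h_ss, the level will rise toward this value.)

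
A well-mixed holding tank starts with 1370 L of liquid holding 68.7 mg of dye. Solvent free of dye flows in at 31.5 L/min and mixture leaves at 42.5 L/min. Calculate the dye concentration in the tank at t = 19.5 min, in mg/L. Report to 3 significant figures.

0.0308 mg/L

Total volume: dV/dt = Q_in − Q_out = -11.000 L/min, so V(t) = 1370 − 11.000 t and V(19.5) = 1155.5 L.
Solute balance: dm/dt = 0 − Q_out C = −Q_out m/V(t).
Separate: dm/m = −Q_out dt/V(t) ⇒ ln(m/m₀) = −(Q_out/(Q_in−Q_out)) ln(V/V₀).
m = m₀ (V₀/V)^(Q_out/(Q_in−Q_out)) = 68.7 × (1370/1155.5)^(-3.8636) = 35.583 mg.
C = m/V = 35.583/1155.5 = 0.030794 mg/L.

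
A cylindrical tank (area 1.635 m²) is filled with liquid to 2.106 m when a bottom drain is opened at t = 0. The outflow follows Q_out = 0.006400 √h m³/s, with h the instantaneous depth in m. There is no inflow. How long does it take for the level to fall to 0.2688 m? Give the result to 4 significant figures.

With no inflow, A dh/dt = −0.006400 √h.
∫ h^(−1/2) dh = −(0.006400/A) ∫ dt, giving 2√h = 2√h₀ − (0.006400/A) t.
t = 2A(√h₀ − √h)/0.006400 = 2·1.635·(√2.106 − √0.2688)/0.006400
  = 3.27000 × (1.45121 − 0.518459) / 0.006400 = 476.575 s.

476.6 s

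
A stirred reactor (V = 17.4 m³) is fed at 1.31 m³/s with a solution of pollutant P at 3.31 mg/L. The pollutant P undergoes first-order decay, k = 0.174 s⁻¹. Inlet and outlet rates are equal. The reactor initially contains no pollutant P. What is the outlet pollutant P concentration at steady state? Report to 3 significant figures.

1.00 mg/L

Species balance: V dC/dt = Q C_in − Q C − k V C.
At steady state: 0 = Q C_in − (Q + kV) C_ss, so C_ss = Q C_in/(Q + kV).
C_ss = 1.31·3.31/(1.31 + 0.174·17.4) = 4.3361/4.3376 = 0.99965 mg/L.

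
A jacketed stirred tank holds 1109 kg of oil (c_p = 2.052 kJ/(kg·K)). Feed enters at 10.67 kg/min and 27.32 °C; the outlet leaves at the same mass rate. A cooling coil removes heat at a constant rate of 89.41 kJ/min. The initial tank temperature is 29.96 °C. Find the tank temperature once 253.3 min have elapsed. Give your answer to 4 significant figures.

23.82 °C

Heat balance on the well-mixed liquid: M c_p dT/dt = ṁ c_p (T_in − T) − 89.41.
τ = M/ṁ = 103.936 min; T_ss = T_in − Q̇/(ṁ c_p) = 27.32 − 89.41/(10.67·2.052) = 23.2364 °C.
Integrating: T(t) = T_ss + (T₀ − T_ss) e^(−t/τ).
T(253.3) = 23.2364 + (6.72361)·e^(−253.3/103.936) = 23.2364 + (6.72361)·0.0874166 = 23.8241 °C.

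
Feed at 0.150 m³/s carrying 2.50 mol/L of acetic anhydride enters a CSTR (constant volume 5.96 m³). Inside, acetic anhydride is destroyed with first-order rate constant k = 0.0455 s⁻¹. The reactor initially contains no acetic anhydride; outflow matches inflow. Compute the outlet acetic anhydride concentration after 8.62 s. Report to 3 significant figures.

0.406 mol/L

Species balance: V dC/dt = Q C_in − Q C − k V C.
dC/dt = (Q/V) C_in − (Q/V + k) C; effective rate a = Q/V + k = 0.025168 + 0.0455 = 0.070668 s⁻¹.
C_ss = Q C_in/(Q + kV) = 0.89036 mol/L; C(t) = C_ss + (C₀ − C_ss) e^(−a t).
C(8.62) = 0.89036 + (-0.89036)·e^(−0.070668·8.62) = 0.89036 + (-0.89036)·0.54381 = 0.40617 mol/L.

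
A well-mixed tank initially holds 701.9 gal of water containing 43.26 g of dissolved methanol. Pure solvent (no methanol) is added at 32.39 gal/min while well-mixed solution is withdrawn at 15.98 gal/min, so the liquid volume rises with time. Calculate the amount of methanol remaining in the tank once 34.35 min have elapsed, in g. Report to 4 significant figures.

Total volume: dV/dt = Q_in − Q_out = 16.4100 gal/min, so V(t) = 701.9 + 16.4100 t and V(34.35) = 1265.58 gal.
No methanol enters, so dm/dt = −Q_out · (m/V).
Separate: dm/m = −Q_out dt/V(t) ⇒ ln(m/m₀) = −(Q_out/(Q_in−Q_out)) ln(V/V₀).
m = m₀ (V₀/V)^(Q_out/(Q_in−Q_out)) = 43.26 × (701.9/1265.58)^(0.973796) = 24.3657 g.

24.37 g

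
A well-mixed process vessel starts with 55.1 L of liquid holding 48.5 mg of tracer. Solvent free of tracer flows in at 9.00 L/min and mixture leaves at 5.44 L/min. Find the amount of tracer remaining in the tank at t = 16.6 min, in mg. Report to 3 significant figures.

15.9 mg

Total volume: dV/dt = Q_in − Q_out = 3.5600 L/min, so V(t) = 55.1 + 3.5600 t and V(16.6) = 114.20 L.
No tracer enters, so dm/dt = −Q_out · (m/V).
dm/m = −Q_out dt/(V₀ + 3.5600 t); integrating gives ln(m/m₀) = −(Q_out/(Q_in−Q_out)) ln(V/V₀).
m = m₀ (V₀/V)^(Q_out/(Q_in−Q_out)) = 48.5 × (55.1/114.20)^(1.5281) = 15.926 mg.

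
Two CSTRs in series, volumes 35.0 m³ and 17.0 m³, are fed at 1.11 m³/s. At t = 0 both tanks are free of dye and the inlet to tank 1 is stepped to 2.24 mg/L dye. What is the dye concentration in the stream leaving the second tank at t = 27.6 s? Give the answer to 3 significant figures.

0.774 mg/L

Time constants: τᵢ = Vᵢ/Q for each well-mixed tank.
τ₁ = 35.0/1.11 = 31.532 s; τ₂ = 17.0/1.11 = 15.315 s.
Solving the cascade with C₁(0)=C₂(0)=0 gives C₂(t) = C_in[1 − (τ₁ e^(−t/τ₁) − τ₂ e^(−t/τ₂))/(τ₁ − τ₂)].
At t = 27.6: e^(−t/τ₁) = 0.41673, e^(−t/τ₂) = 0.16495.
C₂ = 2.24·[1 − (31.532·0.41673 − 15.315·0.16495)/(16.216)] = 2.24·0.34548 = 0.77386 mg/L.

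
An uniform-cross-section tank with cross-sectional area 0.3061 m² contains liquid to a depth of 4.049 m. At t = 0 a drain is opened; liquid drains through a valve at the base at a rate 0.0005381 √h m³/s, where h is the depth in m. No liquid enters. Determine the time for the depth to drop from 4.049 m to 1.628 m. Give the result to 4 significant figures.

837.7 s

A dh/dt = −Q_out = −0.0005381 √h.
∫ h^(−1/2) dh = −(0.0005381/A) ∫ dt, giving 2√h = 2√h₀ − (0.0005381/A) t.
t = 2A(√h₀ − √h)/0.0005381 = 2·0.3061·(√4.049 − √1.628)/0.0005381
  = 0.612200 × (2.01221 − 1.27593) / 0.0005381 = 837.673 s.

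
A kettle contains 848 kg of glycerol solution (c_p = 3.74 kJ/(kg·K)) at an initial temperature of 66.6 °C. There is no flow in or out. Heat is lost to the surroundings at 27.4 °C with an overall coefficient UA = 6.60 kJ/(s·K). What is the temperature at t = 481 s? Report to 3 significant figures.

41.8 °C

Energy balance: M c_p dT/dt = −UA(T − T_amb).
dT/dt = (T_ss − T)/τ with T_ss = T_amb = 27.400 °C, τ = M c_p/UA = 848·3.74/6.60 = 480.53 s.
T approaches T_ss exponentially: T(t) = T_ss + (T₀ − T_ss) e^(−t/τ).
T(481) = 27.400 + (39.200)·0.36752 = 41.807 °C.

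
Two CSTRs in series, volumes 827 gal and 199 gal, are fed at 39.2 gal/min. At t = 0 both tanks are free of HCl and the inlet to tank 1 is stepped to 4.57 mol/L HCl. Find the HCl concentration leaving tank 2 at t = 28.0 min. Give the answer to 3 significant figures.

Species balance on tank i: dCᵢ/dt = (Cᵢ₋₁ − Cᵢ)/τᵢ with τᵢ = Vᵢ/Q.
τ₁ = 827/39.2 = 21.097 min; τ₂ = 199/39.2 = 5.0765 min.
Tank 1: C₁ = C_in(1 − e^(−t/τ₁)). Tank 2 (τ₁ ≠ τ₂): C₂ = C_in[1 − (τ₁ e^(−t/τ₁) − τ₂ e^(−t/τ₂))/(τ₁ − τ₂)].
At t = 28.0: e^(−t/τ₁) = 0.26522, e^(−t/τ₂) = 0.0040236.
C₂ = 4.57·[1 − (21.097·0.26522 − 5.0765·0.0040236)/(16.020)] = 4.57·0.65202 = 2.9797 mol/L.

2.98 mol/L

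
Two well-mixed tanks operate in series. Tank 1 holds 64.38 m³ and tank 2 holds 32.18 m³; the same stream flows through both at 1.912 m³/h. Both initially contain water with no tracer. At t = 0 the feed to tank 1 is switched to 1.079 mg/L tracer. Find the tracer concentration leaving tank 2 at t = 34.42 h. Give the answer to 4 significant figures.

Each tank obeys Vᵢ dCᵢ/dt = Q(Cᵢ₋₁ − Cᵢ), so τᵢ = Vᵢ/Q.
τ₁ = 64.38/1.912 = 33.6715 h; τ₂ = 32.18/1.912 = 16.8305 h.
Solving the cascade with C₁(0)=C₂(0)=0 gives C₂(t) = C_in[1 − (τ₁ e^(−t/τ₁) − τ₂ e^(−t/τ₂))/(τ₁ − τ₂)].
At t = 34.42: e^(−t/τ₁) = 0.359792, e^(−t/τ₂) = 0.129368.
C₂ = 1.079·[1 − (33.6715·0.359792 − 16.8305·0.129368)/(16.8410)] = 1.079·0.409927 = 0.442311 mg/L.

0.4423 mg/L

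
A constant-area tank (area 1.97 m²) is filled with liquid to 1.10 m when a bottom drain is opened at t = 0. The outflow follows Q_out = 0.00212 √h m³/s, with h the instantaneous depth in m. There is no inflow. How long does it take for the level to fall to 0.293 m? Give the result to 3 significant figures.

Accumulation of liquid (constant cross-section A): A dh/dt = −0.00212 √h.
Separate and integrate: 2(√h − √h₀) = −(0.00212/A) t.
t = 2A(√h₀ − √h)/0.00212 = 2·1.97·(√1.10 − √0.293)/0.00212
  = 3.9400 × (1.0488 − 0.54129) / 0.00212 = 943.21 s.

943 s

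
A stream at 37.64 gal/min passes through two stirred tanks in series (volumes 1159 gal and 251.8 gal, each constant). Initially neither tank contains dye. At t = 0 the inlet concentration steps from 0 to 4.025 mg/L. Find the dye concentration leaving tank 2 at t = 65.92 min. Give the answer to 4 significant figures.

Species balance on tank i: dCᵢ/dt = (Cᵢ₋₁ − Cᵢ)/τᵢ with τᵢ = Vᵢ/Q.
τ₁ = 1159/37.64 = 30.7917 min; τ₂ = 251.8/37.64 = 6.68969 min.
Tank 1: C₁ = C_in(1 − e^(−t/τ₁)). Tank 2 (τ₁ ≠ τ₂): C₂ = C_in[1 − (τ₁ e^(−t/τ₁) − τ₂ e^(−t/τ₂))/(τ₁ − τ₂)].
At t = 65.92: e^(−t/τ₁) = 0.117557, e^(−t/τ₂) = 5.25384e-05.
C₂ = 4.025·[1 − (30.7917·0.117557 − 6.68969·5.25384e-05)/(24.1020)] = 4.025·0.849829 = 3.42056 mg/L.

3.421 mg/L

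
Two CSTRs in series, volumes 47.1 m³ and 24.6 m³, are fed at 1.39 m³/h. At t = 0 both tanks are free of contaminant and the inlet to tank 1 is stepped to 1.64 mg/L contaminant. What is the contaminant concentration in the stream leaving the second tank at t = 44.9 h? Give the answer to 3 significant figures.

0.869 mg/L

Species balance on tank i: dCᵢ/dt = (Cᵢ₋₁ − Cᵢ)/τᵢ with τᵢ = Vᵢ/Q.
τ₁ = 47.1/1.39 = 33.885 h; τ₂ = 24.6/1.39 = 17.698 h.
Solving the cascade with C₁(0)=C₂(0)=0 gives C₂(t) = C_in[1 − (τ₁ e^(−t/τ₁) − τ₂ e^(−t/τ₂))/(τ₁ − τ₂)].
At t = 44.9: e^(−t/τ₁) = 0.26578, e^(−t/τ₂) = 0.079101.
C₂ = 1.64·[1 − (33.885·0.26578 − 17.698·0.079101)/(16.187)] = 1.64·0.53011 = 0.86938 mg/L.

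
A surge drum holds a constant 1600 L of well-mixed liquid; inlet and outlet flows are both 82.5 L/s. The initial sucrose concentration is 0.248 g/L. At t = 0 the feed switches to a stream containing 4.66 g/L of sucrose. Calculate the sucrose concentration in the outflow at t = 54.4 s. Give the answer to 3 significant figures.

Mass balance on the solute (V constant): V dC/dt = Q(C_in − C).
Time constant τ = V/Q = 1600/82.5 = 19.394 s.
Solution: C(t) = C_in + (C₀ − C_in) e^(−t/τ).
C(54.4) = 4.66 + (0.248 − 4.66)·e^(−54.4/19.394) = 4.66 + (-4.4120)·0.060507 = 4.3930 g/L.

4.39 g/L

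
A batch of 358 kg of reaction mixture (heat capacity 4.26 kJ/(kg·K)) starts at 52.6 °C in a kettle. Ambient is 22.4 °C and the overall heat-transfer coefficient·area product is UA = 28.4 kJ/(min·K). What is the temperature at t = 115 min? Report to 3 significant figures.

25.9 °C

First-law balance (no shaft work): M c_p dT/dt = −UA(T − T_amb).
dT/dt = (T_ss − T)/τ with T_ss = T_amb = 22.400 °C, τ = M c_p/UA = 358·4.26/28.4 = 53.700 min.
Integrating: T(t) = T_ss + (T₀ − T_ss) e^(−t/τ).
T(115) = 22.400 + (30.200)·0.11748 = 25.948 °C.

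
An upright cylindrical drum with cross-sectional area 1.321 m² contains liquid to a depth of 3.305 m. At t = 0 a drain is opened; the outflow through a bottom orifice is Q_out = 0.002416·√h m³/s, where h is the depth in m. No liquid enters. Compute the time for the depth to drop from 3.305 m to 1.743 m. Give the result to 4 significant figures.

544.3 s

With no inflow, A dh/dt = −0.002416 √h.
This is separable: 2 d(√h)/dt = −0.002416/A, so √h = √h₀ − (0.002416/(2A)) t.
t = 2A(√h₀ − √h)/0.002416 = 2·1.321·(√3.305 − √1.743)/0.002416
  = 2.64200 × (1.81797 − 1.32023) / 0.002416 = 544.299 s.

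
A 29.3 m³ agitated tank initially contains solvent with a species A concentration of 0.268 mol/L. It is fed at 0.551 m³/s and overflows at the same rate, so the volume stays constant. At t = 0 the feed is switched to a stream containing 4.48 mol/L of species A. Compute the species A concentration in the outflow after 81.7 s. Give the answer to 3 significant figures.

Unsteady species balance (constant V, well mixed): V dC/dt = Q(C_in − C).
Rewrite as dC/dt + C/τ = C_in/τ, τ = V/Q = 53.176 s.
Integrating: C(t) = C_in + (C₀ − C_in) e^(−t/τ).
C(81.7) = 4.48 + (0.268 − 4.48)·e^(−81.7/53.176) = 4.48 + (-4.2120)·0.21515 = 3.5738 mol/L.

3.57 mol/L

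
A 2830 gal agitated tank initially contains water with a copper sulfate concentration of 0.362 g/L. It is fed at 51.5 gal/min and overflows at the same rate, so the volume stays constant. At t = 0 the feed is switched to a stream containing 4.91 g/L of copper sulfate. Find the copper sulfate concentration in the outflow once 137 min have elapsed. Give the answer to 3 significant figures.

Species balance on the tank: V dC/dt = Q(C_in − C).
Rewrite as dC/dt + C/τ = C_in/τ, τ = V/Q = 54.951 min.
C approaches C_in exponentially: C(t) = C_in + (C₀ − C_in) e^(−t/τ).
C(137) = 4.91 + (0.362 − 4.91)·e^(−137/54.951) = 4.91 + (-4.5480)·0.082653 = 4.5341 g/L.

4.53 g/L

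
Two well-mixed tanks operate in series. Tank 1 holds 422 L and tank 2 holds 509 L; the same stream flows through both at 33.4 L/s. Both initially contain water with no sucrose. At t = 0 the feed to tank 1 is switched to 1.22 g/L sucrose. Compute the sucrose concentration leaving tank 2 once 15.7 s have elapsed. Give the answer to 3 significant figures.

0.380 g/L

Time constants: τᵢ = Vᵢ/Q for each well-mixed tank.
τ₁ = 422/33.4 = 12.635 s; τ₂ = 509/33.4 = 15.240 s.
Tank 1: C₁ = C_in(1 − e^(−t/τ₁)). Tank 2 (τ₁ ≠ τ₂): C₂ = C_in[1 − (τ₁ e^(−t/τ₁) − τ₂ e^(−t/τ₂))/(τ₁ − τ₂)].
At t = 15.7: e^(−t/τ₁) = 0.28863, e^(−t/τ₂) = 0.35693.
C₂ = 1.22·[1 − (12.635·0.28863 − 15.240·0.35693)/(-2.6048)] = 1.22·0.31178 = 0.38037 g/L.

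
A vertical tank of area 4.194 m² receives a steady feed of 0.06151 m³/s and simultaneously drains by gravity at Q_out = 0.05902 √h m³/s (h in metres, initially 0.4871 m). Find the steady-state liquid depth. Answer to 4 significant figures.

Level balance: A dh/dt = 0.06151 − 0.05902 √h. Setting dh/dt = 0:
Q_in = 0.05902 √h_ss ⇒ √h_ss = 0.06151/0.05902 = 1.04219.
h_ss = 1.04219² = 1.08616 m. (Since h₀ = 0.4871 m < h_ss, the level will rise toward this value.)

1.086 m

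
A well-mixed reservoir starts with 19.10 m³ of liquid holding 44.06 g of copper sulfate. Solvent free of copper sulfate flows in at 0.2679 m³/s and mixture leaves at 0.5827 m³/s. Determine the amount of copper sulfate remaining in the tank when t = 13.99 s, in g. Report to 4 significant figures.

27.12 g

Total volume: dV/dt = Q_in − Q_out = -0.314800 m³/s, so V(t) = 19.10 − 0.314800 t and V(13.99) = 14.6959 m³.
Solute balance: dm/dt = 0 − Q_out C = −Q_out m/V(t).
dm/m = −Q_out dt/(V₀ − 0.314800 t); integrating gives ln(m/m₀) = −(Q_out/(Q_in−Q_out)) ln(V/V₀).
m = m₀ (V₀/V)^(Q_out/(Q_in−Q_out)) = 44.06 × (19.10/14.6959)^(-1.85102) = 27.1227 g.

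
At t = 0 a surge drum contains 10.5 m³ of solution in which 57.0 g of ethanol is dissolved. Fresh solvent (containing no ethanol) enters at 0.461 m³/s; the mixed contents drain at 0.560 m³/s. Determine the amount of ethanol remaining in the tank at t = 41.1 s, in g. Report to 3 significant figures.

3.56 g

Total volume: dV/dt = Q_in − Q_out = -0.099000 m³/s, so V(t) = 10.5 − 0.099000 t and V(41.1) = 6.4311 m³.
Species balance (pure solvent in): dm/dt = −Q_out · m/V(t).
dm/m = −Q_out dt/(V₀ − 0.099000 t); integrating gives ln(m/m₀) = −(Q_out/(Q_in−Q_out)) ln(V/V₀).
m = m₀ (V₀/V)^(Q_out/(Q_in−Q_out)) = 57.0 × (10.5/6.4311)^(-5.6566) = 3.5610 g.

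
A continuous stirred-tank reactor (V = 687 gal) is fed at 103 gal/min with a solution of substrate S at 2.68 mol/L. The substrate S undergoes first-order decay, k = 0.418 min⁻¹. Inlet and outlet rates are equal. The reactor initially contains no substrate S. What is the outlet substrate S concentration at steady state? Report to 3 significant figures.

Accumulation = in − out − consumed: V dC/dt = Q C_in − Q C − k V C.
At steady state: 0 = Q C_in − (Q + kV) C_ss, so C_ss = Q C_in/(Q + kV).
C_ss = 103·2.68/(103 + 0.418·687) = 276.04/390.17 = 0.70749 mol/L.

0.707 mol/L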